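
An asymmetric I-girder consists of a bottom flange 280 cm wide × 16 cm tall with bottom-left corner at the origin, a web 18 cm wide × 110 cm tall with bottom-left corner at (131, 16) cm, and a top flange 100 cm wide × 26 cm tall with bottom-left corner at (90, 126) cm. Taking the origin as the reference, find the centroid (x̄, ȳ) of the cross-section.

x̄ = 140.00 cm, ȳ = 59.36 cm

bottom flange: A = 280 × 16 = 4480.00, centroid at (140.00, 8.00).
web: A = 18 × 110 = 1980.00, centroid at (140.00, 71.00).
top flange: A = 100 × 26 = 2600.00, centroid at (140.00, 139.00).
ΣA = 9060.00 cm²
ΣAx̄ = (4480.00)(140.00) + (1980.00)(140.00) + (2600.00)(140.00) = 1268400.00 cm³
ΣAȳ = (4480.00)(8.00) + (1980.00)(71.00) + (2600.00)(139.00) = 537820.00 cm³
x̄ = 1268400.00 / 9060.00 = 140.00 cm
ȳ = 537820.00 / 9060.00 = 59.36 cm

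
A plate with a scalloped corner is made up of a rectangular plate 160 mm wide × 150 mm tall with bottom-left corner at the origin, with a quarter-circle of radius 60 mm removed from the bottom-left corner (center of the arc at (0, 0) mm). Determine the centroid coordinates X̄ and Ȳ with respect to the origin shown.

plate: A = 160 × 150 = 24000.00, centroid at (80.00, 75.00).
removed quarter-circle: A = −¼π·60² = -2827.43, centroid at (25.46, 25.46).
ΣA = 21172.57 mm², ΣAX̄ = 1848000.00 mm³, ΣAȲ = 1728000.00 mm³.
X̄ = 1848000.00/21172.57 = 87.28 mm; Ȳ = 1728000.00/21172.57 = 81.62 mm.

X̄ = 87.28 mm, Ȳ = 81.62 mm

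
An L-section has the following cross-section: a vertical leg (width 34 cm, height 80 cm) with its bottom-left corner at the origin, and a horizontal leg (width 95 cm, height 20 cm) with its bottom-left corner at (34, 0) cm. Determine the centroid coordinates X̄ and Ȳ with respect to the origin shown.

vertical leg: A = 34 × 80 = 2720.00, centroid at (17.00, 40.00).
horizontal leg: A = 95 × 20 = 1900.00, centroid at (81.50, 10.00).
ΣA = 4620.00 cm²
ΣAX̄ = (2720.00)(17.00) + (1900.00)(81.50) = 201090.00 cm³
ΣAȲ = (2720.00)(40.00) + (1900.00)(10.00) = 127800.00 cm³
X̄ = 201090.00 / 4620.00 = 43.53 cm
Ȳ = 127800.00 / 4620.00 = 27.66 cm

X̄ = 43.53 cm, Ȳ = 27.66 cm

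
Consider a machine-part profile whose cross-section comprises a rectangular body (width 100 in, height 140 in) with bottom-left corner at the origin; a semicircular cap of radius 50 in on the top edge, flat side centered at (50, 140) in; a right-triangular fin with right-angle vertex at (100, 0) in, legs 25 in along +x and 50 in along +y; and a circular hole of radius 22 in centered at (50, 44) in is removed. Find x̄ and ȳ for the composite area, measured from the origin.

Part | A | x̄ᵢ | ȳᵢ | A·x̄ᵢ | A·ȳᵢ
rectangular body | 14000.00 | 50.00 | 70.00 | 700000.00 | 980000.00
semicircular top | 3926.99 | 50.00 | 161.22 | 196349.54 | 633112.05
triangular fin | 625.00 | 108.33 | 16.67 | 67708.33 | 10416.67
hole | -1520.53 | 50.00 | 44.00 | -76026.54 | -66903.36
Σ | 17031.46 |  |  | 888031.33 | 1556625.36
x̄ = 888031.33 / 17031.46 = 52.14 in
ȳ = 1556625.36 / 17031.46 = 91.40 in

x̄ = 52.14 in, ȳ = 91.40 in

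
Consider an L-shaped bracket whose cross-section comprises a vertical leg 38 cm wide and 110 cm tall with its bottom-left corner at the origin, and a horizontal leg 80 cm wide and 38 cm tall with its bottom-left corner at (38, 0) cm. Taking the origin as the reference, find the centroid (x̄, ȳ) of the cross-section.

Part | A | x̄ᵢ | ȳᵢ | A·x̄ᵢ | A·ȳᵢ
vertical leg | 4180.00 | 19.00 | 55.00 | 79420.00 | 229900.00
horizontal leg | 3040.00 | 78.00 | 19.00 | 237120.00 | 57760.00
Σ | 7220.00 |  |  | 316540.00 | 287660.00
x̄ = 316540.00 / 7220.00 = 43.84 cm
ȳ = 287660.00 / 7220.00 = 39.84 cm

x̄ = 43.84 cm, ȳ = 39.84 cm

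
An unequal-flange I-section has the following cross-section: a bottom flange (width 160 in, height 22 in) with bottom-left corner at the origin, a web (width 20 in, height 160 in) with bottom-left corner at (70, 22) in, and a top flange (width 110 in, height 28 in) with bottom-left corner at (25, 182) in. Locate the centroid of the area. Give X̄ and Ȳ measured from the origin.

Part | A | x̄ᵢ | ȳᵢ | A·x̄ᵢ | A·ȳᵢ
bottom flange | 3520.00 | 80.00 | 11.00 | 281600.00 | 38720.00
web | 3200.00 | 80.00 | 102.00 | 256000.00 | 326400.00
top flange | 3080.00 | 80.00 | 196.00 | 246400.00 | 603680.00
Σ | 9800.00 |  |  | 784000.00 | 968800.00
X̄ = 784000.00 / 9800.00 = 80.00 in
Ȳ = 968800.00 / 9800.00 = 98.86 in

X̄ = 80.00 in, Ȳ = 98.86 in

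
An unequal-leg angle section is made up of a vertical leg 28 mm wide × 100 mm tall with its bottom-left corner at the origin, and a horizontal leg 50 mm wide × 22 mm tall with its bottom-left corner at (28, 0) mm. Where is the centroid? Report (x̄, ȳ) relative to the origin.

x̄ = 25.00 mm, ȳ = 39.00 mm

vertical leg: A = 28 × 100 = 2800.00, centroid at (14.00, 50.00).
horizontal leg: A = 50 × 22 = 1100.00, centroid at (53.00, 11.00).
ΣA = 3900.00 mm²
ΣAx̄ = (2800.00)(14.00) + (1100.00)(53.00) = 97500.00 mm³
ΣAȳ = (2800.00)(50.00) + (1100.00)(11.00) = 152100.00 mm³
x̄ = 97500.00 / 3900.00 = 25.00 mm
ȳ = 152100.00 / 3900.00 = 39.00 mm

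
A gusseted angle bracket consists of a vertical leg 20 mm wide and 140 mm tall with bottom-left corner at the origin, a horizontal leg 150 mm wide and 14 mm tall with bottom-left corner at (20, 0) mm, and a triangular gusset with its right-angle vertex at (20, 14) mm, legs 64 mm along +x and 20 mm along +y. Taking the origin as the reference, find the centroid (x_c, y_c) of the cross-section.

x_c = 45.84 mm, y_c = 40.42 mm

vertical leg: A = 20 × 140 = 2800.00, centroid at (10.00, 70.00).
horizontal leg: A = 150 × 14 = 2100.00, centroid at (95.00, 7.00).
gusset: A = ½·64·20 = 640.00, centroid at (41.33, 20.67).
ΣA = 5540.00 mm²
ΣAx_c = (2800.00)(10.00) + (2100.00)(95.00) + (640.00)(41.33) = 253953.33 mm³
ΣAy_c = (2800.00)(70.00) + (2100.00)(7.00) + (640.00)(20.67) = 223926.67 mm³
x_c = 253953.33 / 5540.00 = 45.84 mm
y_c = 223926.67 / 5540.00 = 40.42 mm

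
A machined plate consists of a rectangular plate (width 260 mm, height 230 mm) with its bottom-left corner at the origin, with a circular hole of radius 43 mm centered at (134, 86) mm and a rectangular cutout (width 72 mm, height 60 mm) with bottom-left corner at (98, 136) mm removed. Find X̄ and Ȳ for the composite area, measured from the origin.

X̄ = 129.18 mm, Ȳ = 113.96 mm

plate: A = 260 × 230 = 59800.00, centroid at (130.00, 115.00).
hole 1: A = −π·43² = -5808.80, centroid at (134.00, 86.00).
hole 2: A = −(72 × 60) = -4320.00, centroid at (134.00, 166.00).
ΣA = 49671.20 mm², ΣAX̄ = 6416740.15 mm³, ΣAȲ = 5660322.79 mm³.
X̄ = 6416740.15/49671.20 = 129.18 mm; Ȳ = 5660322.79/49671.20 = 113.96 mm.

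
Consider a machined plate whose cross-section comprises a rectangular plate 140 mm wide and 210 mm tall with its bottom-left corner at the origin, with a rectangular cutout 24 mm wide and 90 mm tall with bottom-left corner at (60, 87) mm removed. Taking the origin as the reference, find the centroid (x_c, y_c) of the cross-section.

x_c = 69.84 mm, y_c = 102.86 mm

plate: A = 140 × 210 = 29400.00, centroid at (70.00, 105.00).
hole: A = −(24 × 90) = -2160.00, centroid at (72.00, 132.00).
ΣA = 27240.00 mm²
ΣAx_c = (29400.00)(70.00) + (-2160.00)(72.00) = 1902480.00 mm³
ΣAy_c = (29400.00)(105.00) + (-2160.00)(132.00) = 2801880.00 mm³
x_c = 1902480.00 / 27240.00 = 69.84 mm
y_c = 2801880.00 / 27240.00 = 102.86 mm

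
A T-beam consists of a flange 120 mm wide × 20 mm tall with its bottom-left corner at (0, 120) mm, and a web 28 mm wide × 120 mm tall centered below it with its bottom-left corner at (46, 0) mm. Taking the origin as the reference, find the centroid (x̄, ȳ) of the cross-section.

web: A = 28 × 120 = 3360.00, centroid at (60.00, 60.00).
flange: A = 120 × 20 = 2400.00, centroid at (60.00, 130.00).
ΣA = 5760.00 mm², ΣAx̄ = 345600.00 mm³, ΣAȳ = 513600.00 mm³.
x̄ = 345600.00/5760.00 = 60.00 mm; ȳ = 513600.00/5760.00 = 89.17 mm.

x̄ = 60.00 mm, ȳ = 89.17 mm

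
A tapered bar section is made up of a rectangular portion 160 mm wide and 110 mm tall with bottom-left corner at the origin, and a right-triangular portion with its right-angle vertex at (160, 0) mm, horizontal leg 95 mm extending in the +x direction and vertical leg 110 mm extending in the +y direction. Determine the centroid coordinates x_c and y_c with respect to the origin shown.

Part | A | x̄ᵢ | ȳᵢ | A·x̄ᵢ | A·ȳᵢ
rectangular portion | 17600.00 | 80.00 | 55.00 | 1408000.00 | 968000.00
triangular portion | 5225.00 | 191.67 | 36.67 | 1001458.33 | 191583.33
Σ | 22825.00 |  |  | 2409458.33 | 1159583.33
x_c = 2409458.33 / 22825.00 = 105.56 mm
y_c = 1159583.33 / 22825.00 = 50.80 mm

x_c = 105.56 mm, y_c = 50.80 mm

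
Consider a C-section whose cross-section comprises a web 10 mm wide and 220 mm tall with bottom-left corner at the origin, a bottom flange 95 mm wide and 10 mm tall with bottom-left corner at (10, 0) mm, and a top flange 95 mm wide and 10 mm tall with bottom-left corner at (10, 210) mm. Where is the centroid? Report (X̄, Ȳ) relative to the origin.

web: A = 10 × 220 = 2200.00, centroid at (5.00, 110.00).
bottom flange: A = 95 × 10 = 950.00, centroid at (57.50, 5.00).
top flange: A = 95 × 10 = 950.00, centroid at (57.50, 215.00).
ΣA = 4100.00 mm², ΣAX̄ = 120250.00 mm³, ΣAȲ = 451000.00 mm³.
X̄ = 120250.00/4100.00 = 29.33 mm; Ȳ = 451000.00/4100.00 = 110.00 mm.

X̄ = 29.33 mm, Ȳ = 110.00 mm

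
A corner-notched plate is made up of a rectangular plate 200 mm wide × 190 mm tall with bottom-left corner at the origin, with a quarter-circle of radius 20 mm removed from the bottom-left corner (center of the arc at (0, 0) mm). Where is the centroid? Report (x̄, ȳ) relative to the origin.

plate: A = 200 × 190 = 38000.00, centroid at (100.00, 95.00).
removed quarter-circle: A = −¼π·20² = -314.16, centroid at (8.49, 8.49).
ΣA = 37685.84 mm², ΣAx̄ = 3797333.33 mm³, ΣAȳ = 3607333.33 mm³.
x̄ = 3797333.33/37685.84 = 100.76 mm; ȳ = 3607333.33/37685.84 = 95.72 mm.

x̄ = 100.76 mm, ȳ = 95.72 mm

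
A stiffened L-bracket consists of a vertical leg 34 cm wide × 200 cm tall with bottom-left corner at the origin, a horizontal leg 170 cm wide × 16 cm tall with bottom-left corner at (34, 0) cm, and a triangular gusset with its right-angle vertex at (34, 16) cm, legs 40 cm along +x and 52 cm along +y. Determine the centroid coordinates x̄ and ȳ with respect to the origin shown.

Part | A | x̄ᵢ | ȳᵢ | A·x̄ᵢ | A·ȳᵢ
vertical leg | 6800.00 | 17.00 | 100.00 | 115600.00 | 680000.00
horizontal leg | 2720.00 | 119.00 | 8.00 | 323680.00 | 21760.00
gusset | 1040.00 | 47.33 | 33.33 | 49226.67 | 34666.67
Σ | 10560.00 |  |  | 488506.67 | 736426.67
x̄ = 488506.67 / 10560.00 = 46.26 cm
ȳ = 736426.67 / 10560.00 = 69.74 cm

x̄ = 46.26 cm, ȳ = 69.74 cm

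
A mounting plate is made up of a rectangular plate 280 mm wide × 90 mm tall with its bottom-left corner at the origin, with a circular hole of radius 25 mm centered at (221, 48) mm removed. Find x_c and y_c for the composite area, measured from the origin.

x_c = 133.16 mm, y_c = 44.75 mm

plate: A = 280 × 90 = 25200.00, centroid at (140.00, 45.00).
hole: A = −π·25² = -1963.50, centroid at (221.00, 48.00).
ΣA = 23236.50 mm², ΣAx_c = 3094067.51 mm³, ΣAy_c = 1039752.22 mm³.
x_c = 3094067.51/23236.50 = 133.16 mm; y_c = 1039752.22/23236.50 = 44.75 mm.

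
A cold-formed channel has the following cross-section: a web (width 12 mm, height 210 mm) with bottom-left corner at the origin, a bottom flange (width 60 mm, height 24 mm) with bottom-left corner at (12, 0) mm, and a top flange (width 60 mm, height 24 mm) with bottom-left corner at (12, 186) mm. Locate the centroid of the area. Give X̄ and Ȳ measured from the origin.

web: A = 12 × 210 = 2520.00, centroid at (6.00, 105.00).
bottom flange: A = 60 × 24 = 1440.00, centroid at (42.00, 12.00).
top flange: A = 60 × 24 = 1440.00, centroid at (42.00, 198.00).
ΣA = 5400.00 mm², ΣAX̄ = 136080.00 mm³, ΣAȲ = 567000.00 mm³.
X̄ = 136080.00/5400.00 = 25.20 mm; Ȳ = 567000.00/5400.00 = 105.00 mm.

X̄ = 25.20 mm, Ȳ = 105.00 mm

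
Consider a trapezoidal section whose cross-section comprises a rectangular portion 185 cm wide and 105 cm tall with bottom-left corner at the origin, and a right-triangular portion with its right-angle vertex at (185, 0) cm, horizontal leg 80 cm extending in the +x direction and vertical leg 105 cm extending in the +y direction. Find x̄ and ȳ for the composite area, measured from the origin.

rectangular portion: A = 185 × 105 = 19425.00, centroid at (92.50, 52.50).
triangular portion: A = ½·80·105 = 4200.00, centroid at (211.67, 35.00).
ΣA = 23625.00 cm², ΣAx̄ = 2685812.50 cm³, ΣAȳ = 1166812.50 cm³.
x̄ = 2685812.50/23625.00 = 113.69 cm; ȳ = 1166812.50/23625.00 = 49.39 cm.

x̄ = 113.69 cm, ȳ = 49.39 cm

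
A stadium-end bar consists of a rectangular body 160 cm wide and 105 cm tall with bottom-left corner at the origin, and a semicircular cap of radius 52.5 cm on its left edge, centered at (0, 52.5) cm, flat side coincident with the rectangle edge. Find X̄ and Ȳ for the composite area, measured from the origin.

X̄ = 59.04 cm, Ȳ = 52.50 cm

Part | A | x̄ᵢ | ȳᵢ | A·x̄ᵢ | A·ȳᵢ
rectangular body | 16800.00 | 80.00 | 52.50 | 1344000.00 | 882000.00
semicircular end | 4329.51 | -22.28 | 52.50 | -96468.75 | 227299.14
Σ | 21129.51 |  |  | 1247531.25 | 1109299.14
X̄ = 1247531.25 / 21129.51 = 59.04 cm
Ȳ = 1109299.14 / 21129.51 = 52.50 cm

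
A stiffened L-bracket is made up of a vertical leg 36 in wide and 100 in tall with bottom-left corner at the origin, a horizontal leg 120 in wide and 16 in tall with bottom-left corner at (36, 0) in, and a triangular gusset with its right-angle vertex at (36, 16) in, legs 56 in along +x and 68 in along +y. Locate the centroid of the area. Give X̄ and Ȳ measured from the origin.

vertical leg: A = 36 × 100 = 3600.00, centroid at (18.00, 50.00).
horizontal leg: A = 120 × 16 = 1920.00, centroid at (96.00, 8.00).
gusset: A = ½·56·68 = 1904.00, centroid at (54.67, 38.67).
ΣA = 7424.00 in², ΣAX̄ = 353205.33 in³, ΣAȲ = 268981.33 in³.
X̄ = 353205.33/7424.00 = 47.58 in; Ȳ = 268981.33/7424.00 = 36.23 in.

X̄ = 47.58 in, Ȳ = 36.23 in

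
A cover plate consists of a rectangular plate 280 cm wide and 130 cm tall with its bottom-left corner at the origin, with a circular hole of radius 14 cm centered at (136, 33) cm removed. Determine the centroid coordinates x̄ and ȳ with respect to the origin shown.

x̄ = 140.07 cm, ȳ = 65.55 cm

plate: A = 280 × 130 = 36400.00, centroid at (140.00, 65.00).
hole: A = −π·14² = -615.75, centroid at (136.00, 33.00).
ΣA = 35784.25 cm², ΣAx̄ = 5012257.71 cm³, ΣAȳ = 2345680.18 cm³.
x̄ = 5012257.71/35784.25 = 140.07 cm; ȳ = 2345680.18/35784.25 = 65.55 cm.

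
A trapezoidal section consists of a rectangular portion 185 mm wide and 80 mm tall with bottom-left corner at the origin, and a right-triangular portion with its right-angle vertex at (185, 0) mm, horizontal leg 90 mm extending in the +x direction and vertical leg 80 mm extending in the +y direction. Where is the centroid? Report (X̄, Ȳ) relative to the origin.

X̄ = 116.47 mm, Ȳ = 37.39 mm

rectangular portion: A = 185 × 80 = 14800.00, centroid at (92.50, 40.00).
triangular portion: A = ½·90·80 = 3600.00, centroid at (215.00, 26.67).
ΣA = 18400.00 mm², ΣAX̄ = 2143000.00 mm³, ΣAȲ = 688000.00 mm³.
X̄ = 2143000.00/18400.00 = 116.47 mm; Ȳ = 688000.00/18400.00 = 37.39 mm.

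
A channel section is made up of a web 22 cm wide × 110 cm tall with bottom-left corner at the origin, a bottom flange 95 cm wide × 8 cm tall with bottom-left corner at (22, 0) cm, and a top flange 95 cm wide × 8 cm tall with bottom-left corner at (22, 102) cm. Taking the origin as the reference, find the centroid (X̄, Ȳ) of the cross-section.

web: A = 22 × 110 = 2420.00, centroid at (11.00, 55.00).
bottom flange: A = 95 × 8 = 760.00, centroid at (69.50, 4.00).
top flange: A = 95 × 8 = 760.00, centroid at (69.50, 106.00).
ΣA = 3940.00 cm², ΣAX̄ = 132260.00 cm³, ΣAȲ = 216700.00 cm³.
X̄ = 132260.00/3940.00 = 33.57 cm; Ȳ = 216700.00/3940.00 = 55.00 cm.

X̄ = 33.57 cm, Ȳ = 55.00 cm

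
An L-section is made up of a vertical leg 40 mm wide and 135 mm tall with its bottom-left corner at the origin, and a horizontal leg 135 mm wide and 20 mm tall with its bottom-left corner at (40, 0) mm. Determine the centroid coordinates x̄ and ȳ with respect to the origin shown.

vertical leg: A = 40 × 135 = 5400.00, centroid at (20.00, 67.50).
horizontal leg: A = 135 × 20 = 2700.00, centroid at (107.50, 10.00).
ΣA = 8100.00 mm², ΣAx̄ = 398250.00 mm³, ΣAȳ = 391500.00 mm³.
x̄ = 398250.00/8100.00 = 49.17 mm; ȳ = 391500.00/8100.00 = 48.33 mm.

x̄ = 49.17 mm, ȳ = 48.33 mm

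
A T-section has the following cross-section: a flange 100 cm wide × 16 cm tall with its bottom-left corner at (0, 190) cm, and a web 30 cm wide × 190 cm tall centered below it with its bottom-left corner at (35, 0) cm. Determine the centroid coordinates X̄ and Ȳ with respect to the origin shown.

web: A = 30 × 190 = 5700.00, centroid at (50.00, 95.00).
flange: A = 100 × 16 = 1600.00, centroid at (50.00, 198.00).
ΣA = 7300.00 cm², ΣAX̄ = 365000.00 cm³, ΣAȲ = 858300.00 cm³.
X̄ = 365000.00/7300.00 = 50.00 cm; Ȳ = 858300.00/7300.00 = 117.58 cm.

X̄ = 50.00 cm, Ȳ = 117.58 cm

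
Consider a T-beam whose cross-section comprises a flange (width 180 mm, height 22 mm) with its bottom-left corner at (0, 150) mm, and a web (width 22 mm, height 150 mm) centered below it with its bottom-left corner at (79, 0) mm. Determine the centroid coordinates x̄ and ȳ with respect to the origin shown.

x̄ = 90.00 mm, ȳ = 121.91 mm

Part | A | x̄ᵢ | ȳᵢ | A·x̄ᵢ | A·ȳᵢ
web | 3300.00 | 90.00 | 75.00 | 297000.00 | 247500.00
flange | 3960.00 | 90.00 | 161.00 | 356400.00 | 637560.00
Σ | 7260.00 |  |  | 653400.00 | 885060.00
x̄ = 653400.00 / 7260.00 = 90.00 mm
ȳ = 885060.00 / 7260.00 = 121.91 mm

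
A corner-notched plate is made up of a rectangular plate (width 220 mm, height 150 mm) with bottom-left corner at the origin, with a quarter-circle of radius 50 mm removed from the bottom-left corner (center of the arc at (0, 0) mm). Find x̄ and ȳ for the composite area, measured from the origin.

Part | A | x̄ᵢ | ȳᵢ | A·x̄ᵢ | A·ȳᵢ
plate | 33000.00 | 110.00 | 75.00 | 3630000.00 | 2475000.00
removed quarter-circle | -1963.50 | 21.22 | 21.22 | -41666.67 | -41666.67
Σ | 31036.50 |  |  | 3588333.33 | 2433333.33
x̄ = 3588333.33 / 31036.50 = 115.62 mm
ȳ = 2433333.33 / 31036.50 = 78.40 mm

x̄ = 115.62 mm, ȳ = 78.40 mm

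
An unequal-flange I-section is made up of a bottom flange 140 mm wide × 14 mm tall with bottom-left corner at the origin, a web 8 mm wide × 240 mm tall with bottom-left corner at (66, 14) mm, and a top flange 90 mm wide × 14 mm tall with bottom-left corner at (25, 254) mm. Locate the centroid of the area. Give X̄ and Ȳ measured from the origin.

X̄ = 70.00 mm, Ȳ = 116.70 mm

bottom flange: A = 140 × 14 = 1960.00, centroid at (70.00, 7.00).
web: A = 8 × 240 = 1920.00, centroid at (70.00, 134.00).
top flange: A = 90 × 14 = 1260.00, centroid at (70.00, 261.00).
ΣA = 5140.00 mm², ΣAX̄ = 359800.00 mm³, ΣAȲ = 599860.00 mm³.
X̄ = 359800.00/5140.00 = 70.00 mm; Ȳ = 599860.00/5140.00 = 116.70 mm.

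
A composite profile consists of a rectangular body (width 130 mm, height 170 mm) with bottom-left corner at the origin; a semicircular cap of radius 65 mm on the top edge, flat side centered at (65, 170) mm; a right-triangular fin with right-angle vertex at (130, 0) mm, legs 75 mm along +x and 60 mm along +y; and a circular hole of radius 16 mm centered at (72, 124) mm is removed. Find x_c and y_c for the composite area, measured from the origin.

x_c = 71.52 mm, y_c = 103.87 mm

rectangular body: A = 130 × 170 = 22100.00, centroid at (65.00, 85.00).
semicircular top: A = ½π·65² = 6636.61, centroid at (65.00, 197.59).
triangular fin: A = ½·75·60 = 2250.00, centroid at (155.00, 20.00).
hole: A = −π·16² = -804.25, centroid at (72.00, 124.00).
ΣA = 30182.37 mm²
ΣAx_c = (22100.00)(65.00) + (6636.61)(65.00) + (2250.00)(155.00) + (-804.25)(72.00) = 2158724.11 mm³
ΣAy_c = (22100.00)(85.00) + (6636.61)(197.59) + (2250.00)(20.00) + (-804.25)(124.00) = 3135081.08 mm³
x_c = 2158724.11 / 30182.37 = 71.52 mm
y_c = 3135081.08 / 30182.37 = 103.87 mm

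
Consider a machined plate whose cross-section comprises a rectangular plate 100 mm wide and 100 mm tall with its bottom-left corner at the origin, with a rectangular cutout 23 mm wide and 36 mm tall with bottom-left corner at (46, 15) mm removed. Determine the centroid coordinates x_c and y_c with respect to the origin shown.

plate: A = 100 × 100 = 10000.00, centroid at (50.00, 50.00).
hole: A = −(23 × 36) = -828.00, centroid at (57.50, 33.00).
ΣA = 9172.00 mm²
ΣAx_c = (10000.00)(50.00) + (-828.00)(57.50) = 452390.00 mm³
ΣAy_c = (10000.00)(50.00) + (-828.00)(33.00) = 472676.00 mm³
x_c = 452390.00 / 9172.00 = 49.32 mm
y_c = 472676.00 / 9172.00 = 51.53 mm

x_c = 49.32 mm, y_c = 51.53 mm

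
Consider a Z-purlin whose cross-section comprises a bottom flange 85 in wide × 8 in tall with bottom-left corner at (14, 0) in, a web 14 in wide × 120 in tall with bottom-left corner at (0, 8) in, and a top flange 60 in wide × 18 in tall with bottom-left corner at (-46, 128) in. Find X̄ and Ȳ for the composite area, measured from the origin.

Part | A | x̄ᵢ | ȳᵢ | A·x̄ᵢ | A·ȳᵢ
bottom flange | 680.00 | 56.50 | 4.00 | 38420.00 | 2720.00
web | 1680.00 | 7.00 | 68.00 | 11760.00 | 114240.00
top flange | 1080.00 | -16.00 | 137.00 | -17280.00 | 147960.00
Σ | 3440.00 |  |  | 32900.00 | 264920.00
X̄ = 32900.00 / 3440.00 = 9.56 in
Ȳ = 264920.00 / 3440.00 = 77.01 in

X̄ = 9.56 in, Ȳ = 77.01 in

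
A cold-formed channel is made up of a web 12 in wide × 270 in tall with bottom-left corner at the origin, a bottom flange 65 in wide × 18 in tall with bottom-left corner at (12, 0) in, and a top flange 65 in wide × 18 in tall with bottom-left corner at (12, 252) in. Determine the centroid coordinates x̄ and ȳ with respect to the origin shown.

x̄ = 22.15 in, ȳ = 135.00 in

web: A = 12 × 270 = 3240.00, centroid at (6.00, 135.00).
bottom flange: A = 65 × 18 = 1170.00, centroid at (44.50, 9.00).
top flange: A = 65 × 18 = 1170.00, centroid at (44.50, 261.00).
ΣA = 5580.00 in²
ΣAx̄ = (3240.00)(6.00) + (1170.00)(44.50) + (1170.00)(44.50) = 123570.00 in³
ΣAȳ = (3240.00)(135.00) + (1170.00)(9.00) + (1170.00)(261.00) = 753300.00 in³
x̄ = 123570.00 / 5580.00 = 22.15 in
ȳ = 753300.00 / 5580.00 = 135.00 in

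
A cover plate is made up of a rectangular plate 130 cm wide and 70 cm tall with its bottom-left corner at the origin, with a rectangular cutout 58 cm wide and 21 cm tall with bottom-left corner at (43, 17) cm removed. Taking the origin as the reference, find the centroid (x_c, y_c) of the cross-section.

Part | A | x̄ᵢ | ȳᵢ | A·x̄ᵢ | A·ȳᵢ
plate | 9100.00 | 65.00 | 35.00 | 591500.00 | 318500.00
hole | -1218.00 | 72.00 | 27.50 | -87696.00 | -33495.00
Σ | 7882.00 |  |  | 503804.00 | 285005.00
x_c = 503804.00 / 7882.00 = 63.92 cm
y_c = 285005.00 / 7882.00 = 36.16 cm

x_c = 63.92 cm, y_c = 36.16 cm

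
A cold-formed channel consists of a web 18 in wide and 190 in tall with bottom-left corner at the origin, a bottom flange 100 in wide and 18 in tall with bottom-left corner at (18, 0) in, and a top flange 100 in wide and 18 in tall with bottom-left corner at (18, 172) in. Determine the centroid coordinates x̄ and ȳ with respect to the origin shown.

x̄ = 39.26 in, ȳ = 95.00 in

web: A = 18 × 190 = 3420.00, centroid at (9.00, 95.00).
bottom flange: A = 100 × 18 = 1800.00, centroid at (68.00, 9.00).
top flange: A = 100 × 18 = 1800.00, centroid at (68.00, 181.00).
ΣA = 7020.00 in², ΣAx̄ = 275580.00 in³, ΣAȳ = 666900.00 in³.
x̄ = 275580.00/7020.00 = 39.26 in; ȳ = 666900.00/7020.00 = 95.00 in.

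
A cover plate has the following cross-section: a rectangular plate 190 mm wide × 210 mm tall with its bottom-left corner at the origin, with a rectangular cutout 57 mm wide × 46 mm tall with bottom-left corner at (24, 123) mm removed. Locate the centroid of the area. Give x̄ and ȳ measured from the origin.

x̄ = 97.99 mm, ȳ = 102.12 mm

Part | A | x̄ᵢ | ȳᵢ | A·x̄ᵢ | A·ȳᵢ
plate | 39900.00 | 95.00 | 105.00 | 3790500.00 | 4189500.00
hole | -2622.00 | 52.50 | 146.00 | -137655.00 | -382812.00
Σ | 37278.00 |  |  | 3652845.00 | 3806688.00
x̄ = 3652845.00 / 37278.00 = 97.99 mm
ȳ = 3806688.00 / 37278.00 = 102.12 mm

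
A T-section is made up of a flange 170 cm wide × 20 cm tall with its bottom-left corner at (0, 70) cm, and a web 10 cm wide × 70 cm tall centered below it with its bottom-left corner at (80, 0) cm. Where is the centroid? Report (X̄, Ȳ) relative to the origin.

X̄ = 85.00 cm, Ȳ = 72.32 cm

web: A = 10 × 70 = 700.00, centroid at (85.00, 35.00).
flange: A = 170 × 20 = 3400.00, centroid at (85.00, 80.00).
ΣA = 4100.00 cm²
ΣAX̄ = (700.00)(85.00) + (3400.00)(85.00) = 348500.00 cm³
ΣAȲ = (700.00)(35.00) + (3400.00)(80.00) = 296500.00 cm³
X̄ = 348500.00 / 4100.00 = 85.00 cm
Ȳ = 296500.00 / 4100.00 = 72.32 cm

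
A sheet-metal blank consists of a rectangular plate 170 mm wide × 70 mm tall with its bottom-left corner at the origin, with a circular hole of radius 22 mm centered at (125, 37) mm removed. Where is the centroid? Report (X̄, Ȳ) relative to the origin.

X̄ = 79.14 mm, Ȳ = 34.71 mm

plate: A = 170 × 70 = 11900.00, centroid at (85.00, 35.00).
hole: A = −π·22² = -1520.53, centroid at (125.00, 37.00).
ΣA = 10379.47 mm²
ΣAX̄ = (11900.00)(85.00) + (-1520.53)(125.00) = 821433.64 mm³
ΣAȲ = (11900.00)(35.00) + (-1520.53)(37.00) = 360240.36 mm³
X̄ = 821433.64 / 10379.47 = 79.14 mm
Ȳ = 360240.36 / 10379.47 = 34.71 mm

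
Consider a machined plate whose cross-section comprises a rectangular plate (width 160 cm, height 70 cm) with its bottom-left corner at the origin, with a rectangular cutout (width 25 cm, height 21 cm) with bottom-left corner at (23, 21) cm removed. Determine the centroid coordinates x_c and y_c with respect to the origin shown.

plate: A = 160 × 70 = 11200.00, centroid at (80.00, 35.00).
hole: A = −(25 × 21) = -525.00, centroid at (35.50, 31.50).
ΣA = 10675.00 cm²
ΣAx_c = (11200.00)(80.00) + (-525.00)(35.50) = 877362.50 cm³
ΣAy_c = (11200.00)(35.00) + (-525.00)(31.50) = 375462.50 cm³
x_c = 877362.50 / 10675.00 = 82.19 cm
y_c = 375462.50 / 10675.00 = 35.17 cm

x_c = 82.19 cm, y_c = 35.17 cm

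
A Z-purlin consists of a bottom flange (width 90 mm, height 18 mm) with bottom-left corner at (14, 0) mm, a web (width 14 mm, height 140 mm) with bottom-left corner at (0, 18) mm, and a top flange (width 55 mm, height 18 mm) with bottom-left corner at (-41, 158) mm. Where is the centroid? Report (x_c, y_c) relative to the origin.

x_c = 20.99 mm, y_c = 77.11 mm

Part | A | x̄ᵢ | ȳᵢ | A·x̄ᵢ | A·ȳᵢ
bottom flange | 1620.00 | 59.00 | 9.00 | 95580.00 | 14580.00
web | 1960.00 | 7.00 | 88.00 | 13720.00 | 172480.00
top flange | 990.00 | -13.50 | 167.00 | -13365.00 | 165330.00
Σ | 4570.00 |  |  | 95935.00 | 352390.00
x_c = 95935.00 / 4570.00 = 20.99 mm
y_c = 352390.00 / 4570.00 = 77.11 mm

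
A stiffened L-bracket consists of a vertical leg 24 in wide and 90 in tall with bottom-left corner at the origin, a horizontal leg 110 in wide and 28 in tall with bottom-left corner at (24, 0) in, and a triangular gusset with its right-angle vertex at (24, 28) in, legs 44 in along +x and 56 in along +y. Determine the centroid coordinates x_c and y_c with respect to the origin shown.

vertical leg: A = 24 × 90 = 2160.00, centroid at (12.00, 45.00).
horizontal leg: A = 110 × 28 = 3080.00, centroid at (79.00, 14.00).
gusset: A = ½·44·56 = 1232.00, centroid at (38.67, 46.67).
ΣA = 6472.00 in², ΣAx_c = 316877.33 in³, ΣAy_c = 197813.33 in³.
x_c = 316877.33/6472.00 = 48.96 in; y_c = 197813.33/6472.00 = 30.56 in.

x_c = 48.96 in, y_c = 30.56 in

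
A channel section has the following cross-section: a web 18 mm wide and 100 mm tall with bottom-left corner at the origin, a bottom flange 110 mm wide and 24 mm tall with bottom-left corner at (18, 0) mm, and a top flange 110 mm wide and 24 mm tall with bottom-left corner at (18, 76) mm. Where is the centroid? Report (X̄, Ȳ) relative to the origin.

X̄ = 56.73 mm, Ȳ = 50.00 mm

Part | A | x̄ᵢ | ȳᵢ | A·x̄ᵢ | A·ȳᵢ
web | 1800.00 | 9.00 | 50.00 | 16200.00 | 90000.00
bottom flange | 2640.00 | 73.00 | 12.00 | 192720.00 | 31680.00
top flange | 2640.00 | 73.00 | 88.00 | 192720.00 | 232320.00
Σ | 7080.00 |  |  | 401640.00 | 354000.00
X̄ = 401640.00 / 7080.00 = 56.73 mm
Ȳ = 354000.00 / 7080.00 = 50.00 mm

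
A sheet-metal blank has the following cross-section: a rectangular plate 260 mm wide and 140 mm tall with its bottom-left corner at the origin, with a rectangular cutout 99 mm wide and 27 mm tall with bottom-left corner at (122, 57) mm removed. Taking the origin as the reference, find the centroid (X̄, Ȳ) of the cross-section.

Part | A | x̄ᵢ | ȳᵢ | A·x̄ᵢ | A·ȳᵢ
plate | 36400.00 | 130.00 | 70.00 | 4732000.00 | 2548000.00
hole | -2673.00 | 171.50 | 70.50 | -458419.50 | -188446.50
Σ | 33727.00 |  |  | 4273580.50 | 2359553.50
X̄ = 4273580.50 / 33727.00 = 126.71 mm
Ȳ = 2359553.50 / 33727.00 = 69.96 mm

X̄ = 126.71 mm, Ȳ = 69.96 mm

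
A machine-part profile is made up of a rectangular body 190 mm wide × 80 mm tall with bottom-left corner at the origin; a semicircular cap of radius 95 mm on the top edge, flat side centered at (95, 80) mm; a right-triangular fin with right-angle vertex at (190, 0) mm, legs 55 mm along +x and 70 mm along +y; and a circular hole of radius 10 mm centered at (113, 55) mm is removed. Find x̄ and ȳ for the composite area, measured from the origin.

Part | A | x̄ᵢ | ȳᵢ | A·x̄ᵢ | A·ȳᵢ
rectangular body | 15200.00 | 95.00 | 40.00 | 1444000.00 | 608000.00
semicircular top | 14176.44 | 95.00 | 120.32 | 1346761.50 | 1705698.28
triangular fin | 1925.00 | 208.33 | 23.33 | 401041.67 | 44916.67
hole | -314.16 | 113.00 | 55.00 | -35500.00 | -17278.76
Σ | 30987.28 |  |  | 3156303.17 | 2341336.19
x̄ = 3156303.17 / 30987.28 = 101.86 mm
ȳ = 2341336.19 / 30987.28 = 75.56 mm

x̄ = 101.86 mm, ȳ = 75.56 mm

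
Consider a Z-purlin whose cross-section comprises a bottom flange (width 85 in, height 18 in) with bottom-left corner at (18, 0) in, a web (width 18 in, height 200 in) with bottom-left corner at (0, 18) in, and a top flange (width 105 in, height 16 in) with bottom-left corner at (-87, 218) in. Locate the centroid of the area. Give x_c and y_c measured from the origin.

x_c = 9.84 in, y_c = 120.15 in

Part | A | x̄ᵢ | ȳᵢ | A·x̄ᵢ | A·ȳᵢ
bottom flange | 1530.00 | 60.50 | 9.00 | 92565.00 | 13770.00
web | 3600.00 | 9.00 | 118.00 | 32400.00 | 424800.00
top flange | 1680.00 | -34.50 | 226.00 | -57960.00 | 379680.00
Σ | 6810.00 |  |  | 67005.00 | 818250.00
x_c = 67005.00 / 6810.00 = 9.84 in
y_c = 818250.00 / 6810.00 = 120.15 in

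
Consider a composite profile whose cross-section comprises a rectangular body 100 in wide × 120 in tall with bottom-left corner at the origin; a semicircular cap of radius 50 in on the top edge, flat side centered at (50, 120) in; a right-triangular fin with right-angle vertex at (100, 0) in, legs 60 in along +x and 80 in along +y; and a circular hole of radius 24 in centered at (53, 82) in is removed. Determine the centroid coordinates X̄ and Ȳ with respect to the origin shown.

X̄ = 59.84 in, Ȳ = 72.06 in

rectangular body: A = 100 × 120 = 12000.00, centroid at (50.00, 60.00).
semicircular top: A = ½π·50² = 3926.99, centroid at (50.00, 141.22).
triangular fin: A = ½·60·80 = 2400.00, centroid at (120.00, 26.67).
hole: A = −π·24² = -1809.56, centroid at (53.00, 82.00).
ΣA = 16517.43 in², ΣAX̄ = 988443.00 in³, ΣAȲ = 1190188.53 in³.
X̄ = 988443.00/16517.43 = 59.84 in; Ȳ = 1190188.53/16517.43 = 72.06 in.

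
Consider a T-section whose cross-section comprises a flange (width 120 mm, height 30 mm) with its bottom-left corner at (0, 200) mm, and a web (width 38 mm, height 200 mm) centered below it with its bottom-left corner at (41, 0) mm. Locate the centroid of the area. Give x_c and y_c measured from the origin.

x_c = 60.00 mm, y_c = 136.96 mm

web: A = 38 × 200 = 7600.00, centroid at (60.00, 100.00).
flange: A = 120 × 30 = 3600.00, centroid at (60.00, 215.00).
ΣA = 11200.00 mm²
ΣAx_c = (7600.00)(60.00) + (3600.00)(60.00) = 672000.00 mm³
ΣAy_c = (7600.00)(100.00) + (3600.00)(215.00) = 1534000.00 mm³
x_c = 672000.00 / 11200.00 = 60.00 mm
y_c = 1534000.00 / 11200.00 = 136.96 mm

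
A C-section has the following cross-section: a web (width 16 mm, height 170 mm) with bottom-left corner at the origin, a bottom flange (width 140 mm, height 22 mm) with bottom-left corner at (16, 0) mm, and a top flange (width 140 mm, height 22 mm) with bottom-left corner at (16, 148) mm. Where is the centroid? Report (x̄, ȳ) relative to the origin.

Part | A | x̄ᵢ | ȳᵢ | A·x̄ᵢ | A·ȳᵢ
web | 2720.00 | 8.00 | 85.00 | 21760.00 | 231200.00
bottom flange | 3080.00 | 86.00 | 11.00 | 264880.00 | 33880.00
top flange | 3080.00 | 86.00 | 159.00 | 264880.00 | 489720.00
Σ | 8880.00 |  |  | 551520.00 | 754800.00
x̄ = 551520.00 / 8880.00 = 62.11 mm
ȳ = 754800.00 / 8880.00 = 85.00 mm

x̄ = 62.11 mm, ȳ = 85.00 mm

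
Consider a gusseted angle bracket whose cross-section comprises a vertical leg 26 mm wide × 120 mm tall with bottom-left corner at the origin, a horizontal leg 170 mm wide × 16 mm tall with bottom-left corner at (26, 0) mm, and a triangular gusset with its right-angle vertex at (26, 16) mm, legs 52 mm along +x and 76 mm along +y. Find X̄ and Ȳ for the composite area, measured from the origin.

X̄ = 54.77 mm, Ȳ = 37.18 mm

vertical leg: A = 26 × 120 = 3120.00, centroid at (13.00, 60.00).
horizontal leg: A = 170 × 16 = 2720.00, centroid at (111.00, 8.00).
gusset: A = ½·52·76 = 1976.00, centroid at (43.33, 41.33).
ΣA = 7816.00 mm², ΣAX̄ = 428106.67 mm³, ΣAȲ = 290634.67 mm³.
X̄ = 428106.67/7816.00 = 54.77 mm; Ȳ = 290634.67/7816.00 = 37.18 mm.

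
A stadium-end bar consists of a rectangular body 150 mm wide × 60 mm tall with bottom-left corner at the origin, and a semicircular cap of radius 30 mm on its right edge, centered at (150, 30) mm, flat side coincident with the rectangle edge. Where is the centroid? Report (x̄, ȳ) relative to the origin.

Part | A | x̄ᵢ | ȳᵢ | A·x̄ᵢ | A·ȳᵢ
rectangular body | 9000.00 | 75.00 | 30.00 | 675000.00 | 270000.00
semicircular end | 1413.72 | 162.73 | 30.00 | 230057.50 | 42411.50
Σ | 10413.72 |  |  | 905057.50 | 312411.50
x̄ = 905057.50 / 10413.72 = 86.91 mm
ȳ = 312411.50 / 10413.72 = 30.00 mm

x̄ = 86.91 mm, ȳ = 30.00 mm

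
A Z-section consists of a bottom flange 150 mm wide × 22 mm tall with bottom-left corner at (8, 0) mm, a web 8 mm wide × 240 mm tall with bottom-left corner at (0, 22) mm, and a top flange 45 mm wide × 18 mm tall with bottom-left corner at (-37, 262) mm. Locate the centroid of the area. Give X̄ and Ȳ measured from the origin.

Part | A | x̄ᵢ | ȳᵢ | A·x̄ᵢ | A·ȳᵢ
bottom flange | 3300.00 | 83.00 | 11.00 | 273900.00 | 36300.00
web | 1920.00 | 4.00 | 142.00 | 7680.00 | 272640.00
top flange | 810.00 | -14.50 | 271.00 | -11745.00 | 219510.00
Σ | 6030.00 |  |  | 269835.00 | 528450.00
X̄ = 269835.00 / 6030.00 = 44.75 mm
Ȳ = 528450.00 / 6030.00 = 87.64 mm

X̄ = 44.75 mm, Ȳ = 87.64 mm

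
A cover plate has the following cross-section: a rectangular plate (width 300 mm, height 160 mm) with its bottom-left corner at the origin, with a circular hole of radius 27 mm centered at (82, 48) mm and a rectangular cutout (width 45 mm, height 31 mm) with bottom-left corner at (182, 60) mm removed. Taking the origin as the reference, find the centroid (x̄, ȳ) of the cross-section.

x̄ = 151.80 mm, ȳ = 81.80 mm

plate: A = 300 × 160 = 48000.00, centroid at (150.00, 80.00).
hole 1: A = −π·27² = -2290.22, centroid at (82.00, 48.00).
hole 2: A = −(45 × 31) = -1395.00, centroid at (204.50, 75.50).
ΣA = 44314.78 mm², ΣAx̄ = 6726924.37 mm³, ΣAȳ = 3624746.89 mm³.
x̄ = 6726924.37/44314.78 = 151.80 mm; ȳ = 3624746.89/44314.78 = 81.80 mm.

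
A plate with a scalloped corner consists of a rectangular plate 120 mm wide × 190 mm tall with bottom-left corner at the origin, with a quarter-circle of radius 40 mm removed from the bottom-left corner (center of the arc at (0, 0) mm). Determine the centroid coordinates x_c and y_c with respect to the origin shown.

plate: A = 120 × 190 = 22800.00, centroid at (60.00, 95.00).
removed quarter-circle: A = −¼π·40² = -1256.64, centroid at (16.98, 16.98).
ΣA = 21543.36 mm², ΣAx_c = 1346666.67 mm³, ΣAy_c = 2144666.67 mm³.
x_c = 1346666.67/21543.36 = 62.51 mm; y_c = 2144666.67/21543.36 = 99.55 mm.

x_c = 62.51 mm, y_c = 99.55 mm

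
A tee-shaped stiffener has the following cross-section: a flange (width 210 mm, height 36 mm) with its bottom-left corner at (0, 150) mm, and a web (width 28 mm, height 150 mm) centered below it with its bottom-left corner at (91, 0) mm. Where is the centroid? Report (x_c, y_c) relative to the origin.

x_c = 105.00 mm, y_c = 134.79 mm

web: A = 28 × 150 = 4200.00, centroid at (105.00, 75.00).
flange: A = 210 × 36 = 7560.00, centroid at (105.00, 168.00).
ΣA = 11760.00 mm²
ΣAx_c = (4200.00)(105.00) + (7560.00)(105.00) = 1234800.00 mm³
ΣAy_c = (4200.00)(75.00) + (7560.00)(168.00) = 1585080.00 mm³
x_c = 1234800.00 / 11760.00 = 105.00 mm
y_c = 1585080.00 / 11760.00 = 134.79 mm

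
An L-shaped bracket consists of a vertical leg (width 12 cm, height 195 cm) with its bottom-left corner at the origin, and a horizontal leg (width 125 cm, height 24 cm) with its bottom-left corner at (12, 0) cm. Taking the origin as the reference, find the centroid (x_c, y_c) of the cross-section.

Part | A | x̄ᵢ | ȳᵢ | A·x̄ᵢ | A·ȳᵢ
vertical leg | 2340.00 | 6.00 | 97.50 | 14040.00 | 228150.00
horizontal leg | 3000.00 | 74.50 | 12.00 | 223500.00 | 36000.00
Σ | 5340.00 |  |  | 237540.00 | 264150.00
x_c = 237540.00 / 5340.00 = 44.48 cm
y_c = 264150.00 / 5340.00 = 49.47 cm

x_c = 44.48 cm, y_c = 49.47 cm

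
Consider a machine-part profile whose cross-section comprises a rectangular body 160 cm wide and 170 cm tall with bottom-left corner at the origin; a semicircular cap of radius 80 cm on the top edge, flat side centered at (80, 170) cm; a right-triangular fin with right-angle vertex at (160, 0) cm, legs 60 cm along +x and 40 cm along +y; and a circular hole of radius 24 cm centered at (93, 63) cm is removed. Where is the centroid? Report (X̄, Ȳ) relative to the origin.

X̄ = 82.63 cm, Ȳ = 116.37 cm

rectangular body: A = 160 × 170 = 27200.00, centroid at (80.00, 85.00).
semicircular top: A = ½π·80² = 10053.10, centroid at (80.00, 203.95).
triangular fin: A = ½·60·40 = 1200.00, centroid at (180.00, 13.33).
hole: A = −π·24² = -1809.56, centroid at (93.00, 63.00).
ΣA = 36643.54 cm²
ΣAX̄ = (27200.00)(80.00) + (10053.10)(80.00) + (1200.00)(180.00) + (-1809.56)(93.00) = 3027958.88 cm³
ΣAȲ = (27200.00)(85.00) + (10053.10)(203.95) + (1200.00)(13.33) + (-1809.56)(63.00) = 4264357.62 cm³
X̄ = 3027958.88 / 36643.54 = 82.63 cm
Ȳ = 4264357.62 / 36643.54 = 116.37 cm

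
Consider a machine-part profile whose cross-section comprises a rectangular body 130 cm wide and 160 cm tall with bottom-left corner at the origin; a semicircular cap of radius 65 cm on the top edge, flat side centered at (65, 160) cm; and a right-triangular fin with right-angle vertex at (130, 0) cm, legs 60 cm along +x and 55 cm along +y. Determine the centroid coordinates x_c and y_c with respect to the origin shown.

rectangular body: A = 130 × 160 = 20800.00, centroid at (65.00, 80.00).
semicircular top: A = ½π·65² = 6636.61, centroid at (65.00, 187.59).
triangular fin: A = ½·60·55 = 1650.00, centroid at (150.00, 18.33).
ΣA = 29086.61 cm²
ΣAx_c = (20800.00)(65.00) + (6636.61)(65.00) + (1650.00)(150.00) = 2030879.94 cm³
ΣAy_c = (20800.00)(80.00) + (6636.61)(187.59) + (1650.00)(18.33) = 2939191.65 cm³
x_c = 2030879.94 / 29086.61 = 69.82 cm
y_c = 2939191.65 / 29086.61 = 101.05 cm

x_c = 69.82 cm, y_c = 101.05 cm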